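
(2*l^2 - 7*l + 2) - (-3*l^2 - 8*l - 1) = 5*l^2 + l + 3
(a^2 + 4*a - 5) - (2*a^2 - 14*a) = -a^2 + 18*a - 5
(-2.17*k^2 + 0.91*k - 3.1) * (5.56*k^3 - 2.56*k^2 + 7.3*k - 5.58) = -12.0652*k^5 + 10.6148*k^4 - 35.4066*k^3 + 26.6876*k^2 - 27.7078*k + 17.298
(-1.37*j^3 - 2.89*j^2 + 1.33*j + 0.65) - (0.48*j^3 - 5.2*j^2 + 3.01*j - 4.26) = -1.85*j^3 + 2.31*j^2 - 1.68*j + 4.91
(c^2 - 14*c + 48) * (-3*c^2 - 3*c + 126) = -3*c^4 + 39*c^3 + 24*c^2 - 1908*c + 6048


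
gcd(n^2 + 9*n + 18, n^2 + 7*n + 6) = n + 6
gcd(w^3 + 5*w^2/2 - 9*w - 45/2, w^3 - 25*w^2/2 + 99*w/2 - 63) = w - 3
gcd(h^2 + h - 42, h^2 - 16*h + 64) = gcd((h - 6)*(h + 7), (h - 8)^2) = 1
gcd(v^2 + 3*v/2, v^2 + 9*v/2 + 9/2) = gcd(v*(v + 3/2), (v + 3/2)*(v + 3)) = v + 3/2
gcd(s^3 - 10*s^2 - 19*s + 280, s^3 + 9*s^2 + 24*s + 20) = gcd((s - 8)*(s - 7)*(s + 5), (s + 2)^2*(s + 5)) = s + 5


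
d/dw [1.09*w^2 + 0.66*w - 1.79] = 2.18*w + 0.66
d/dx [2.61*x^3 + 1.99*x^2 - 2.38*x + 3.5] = 7.83*x^2 + 3.98*x - 2.38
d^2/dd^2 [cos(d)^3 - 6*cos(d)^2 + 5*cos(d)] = -23*cos(d)/4 + 12*cos(2*d) - 9*cos(3*d)/4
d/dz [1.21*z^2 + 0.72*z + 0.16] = 2.42*z + 0.72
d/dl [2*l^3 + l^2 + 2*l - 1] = 6*l^2 + 2*l + 2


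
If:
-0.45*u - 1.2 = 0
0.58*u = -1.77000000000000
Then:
No Solution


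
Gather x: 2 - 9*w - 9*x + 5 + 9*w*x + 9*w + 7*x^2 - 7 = 7*x^2 + x*(9*w - 9)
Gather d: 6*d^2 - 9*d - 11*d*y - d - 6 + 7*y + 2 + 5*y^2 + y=6*d^2 + d*(-11*y - 10) + 5*y^2 + 8*y - 4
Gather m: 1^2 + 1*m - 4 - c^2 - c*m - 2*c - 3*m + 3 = -c^2 - 2*c + m*(-c - 2)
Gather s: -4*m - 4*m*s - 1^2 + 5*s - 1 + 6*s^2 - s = -4*m + 6*s^2 + s*(4 - 4*m) - 2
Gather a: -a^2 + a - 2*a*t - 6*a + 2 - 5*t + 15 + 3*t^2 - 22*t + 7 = -a^2 + a*(-2*t - 5) + 3*t^2 - 27*t + 24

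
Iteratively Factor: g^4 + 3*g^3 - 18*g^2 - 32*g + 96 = (g - 3)*(g^3 + 6*g^2 - 32) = (g - 3)*(g + 4)*(g^2 + 2*g - 8) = (g - 3)*(g - 2)*(g + 4)*(g + 4)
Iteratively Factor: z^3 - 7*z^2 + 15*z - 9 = (z - 3)*(z^2 - 4*z + 3) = (z - 3)*(z - 1)*(z - 3)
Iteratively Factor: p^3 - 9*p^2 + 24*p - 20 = (p - 5)*(p^2 - 4*p + 4) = (p - 5)*(p - 2)*(p - 2)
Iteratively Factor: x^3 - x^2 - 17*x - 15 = (x + 3)*(x^2 - 4*x - 5) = (x - 5)*(x + 3)*(x + 1)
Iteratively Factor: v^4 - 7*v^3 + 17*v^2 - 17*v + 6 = (v - 1)*(v^3 - 6*v^2 + 11*v - 6) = (v - 2)*(v - 1)*(v^2 - 4*v + 3) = (v - 3)*(v - 2)*(v - 1)*(v - 1)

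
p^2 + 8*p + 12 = (p + 2)*(p + 6)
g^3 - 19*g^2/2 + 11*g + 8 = (g - 8)*(g - 2)*(g + 1/2)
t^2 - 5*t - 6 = (t - 6)*(t + 1)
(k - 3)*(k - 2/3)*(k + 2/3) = k^3 - 3*k^2 - 4*k/9 + 4/3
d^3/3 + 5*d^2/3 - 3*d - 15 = (d/3 + 1)*(d - 3)*(d + 5)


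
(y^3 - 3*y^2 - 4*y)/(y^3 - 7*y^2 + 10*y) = (y^2 - 3*y - 4)/(y^2 - 7*y + 10)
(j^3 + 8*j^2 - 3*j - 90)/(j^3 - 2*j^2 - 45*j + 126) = (j^2 + 11*j + 30)/(j^2 + j - 42)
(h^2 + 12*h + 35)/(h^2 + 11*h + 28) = (h + 5)/(h + 4)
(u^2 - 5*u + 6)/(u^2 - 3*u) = (u - 2)/u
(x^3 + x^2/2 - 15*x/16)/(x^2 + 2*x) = (x^2 + x/2 - 15/16)/(x + 2)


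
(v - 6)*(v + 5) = v^2 - v - 30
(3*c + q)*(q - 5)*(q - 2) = 3*c*q^2 - 21*c*q + 30*c + q^3 - 7*q^2 + 10*q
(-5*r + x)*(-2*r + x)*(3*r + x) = 30*r^3 - 11*r^2*x - 4*r*x^2 + x^3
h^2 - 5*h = h*(h - 5)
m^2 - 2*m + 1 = (m - 1)^2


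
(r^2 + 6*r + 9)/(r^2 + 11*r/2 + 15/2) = 2*(r + 3)/(2*r + 5)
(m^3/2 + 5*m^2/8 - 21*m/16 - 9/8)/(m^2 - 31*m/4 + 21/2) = (8*m^3 + 10*m^2 - 21*m - 18)/(4*(4*m^2 - 31*m + 42))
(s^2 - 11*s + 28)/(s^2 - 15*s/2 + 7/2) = 2*(s - 4)/(2*s - 1)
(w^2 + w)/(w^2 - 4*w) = (w + 1)/(w - 4)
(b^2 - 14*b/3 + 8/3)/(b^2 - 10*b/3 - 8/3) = (3*b - 2)/(3*b + 2)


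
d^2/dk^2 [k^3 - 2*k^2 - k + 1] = 6*k - 4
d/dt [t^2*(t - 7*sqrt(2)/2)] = t*(3*t - 7*sqrt(2))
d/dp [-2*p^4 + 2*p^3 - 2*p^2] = 2*p*(-4*p^2 + 3*p - 2)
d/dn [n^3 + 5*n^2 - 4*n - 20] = 3*n^2 + 10*n - 4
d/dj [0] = 0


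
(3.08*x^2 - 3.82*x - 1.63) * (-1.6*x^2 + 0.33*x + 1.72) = -4.928*x^4 + 7.1284*x^3 + 6.645*x^2 - 7.1083*x - 2.8036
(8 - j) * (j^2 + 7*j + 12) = -j^3 + j^2 + 44*j + 96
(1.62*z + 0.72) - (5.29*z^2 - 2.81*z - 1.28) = -5.29*z^2 + 4.43*z + 2.0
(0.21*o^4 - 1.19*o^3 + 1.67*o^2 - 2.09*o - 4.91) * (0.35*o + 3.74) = 0.0735*o^5 + 0.3689*o^4 - 3.8661*o^3 + 5.5143*o^2 - 9.5351*o - 18.3634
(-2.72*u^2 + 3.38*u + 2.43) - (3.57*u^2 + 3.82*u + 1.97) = -6.29*u^2 - 0.44*u + 0.46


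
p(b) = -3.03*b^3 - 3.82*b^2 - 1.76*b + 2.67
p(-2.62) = 35.55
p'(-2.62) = -44.14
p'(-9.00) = -669.29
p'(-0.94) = -2.61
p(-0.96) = 3.52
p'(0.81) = -13.91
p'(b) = -9.09*b^2 - 7.64*b - 1.76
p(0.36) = 1.40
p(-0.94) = 3.47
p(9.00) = -2531.46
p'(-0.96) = -2.80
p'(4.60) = -229.25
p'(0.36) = -5.69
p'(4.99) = -266.23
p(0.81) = -2.87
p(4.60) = -381.19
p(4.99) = -477.71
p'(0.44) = -6.88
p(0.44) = 0.90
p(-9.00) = 1917.96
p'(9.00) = -806.81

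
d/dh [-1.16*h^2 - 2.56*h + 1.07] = -2.32*h - 2.56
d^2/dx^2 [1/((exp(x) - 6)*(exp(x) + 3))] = (4*exp(3*x) - 9*exp(2*x) + 81*exp(x) - 54)*exp(x)/(exp(6*x) - 9*exp(5*x) - 27*exp(4*x) + 297*exp(3*x) + 486*exp(2*x) - 2916*exp(x) - 5832)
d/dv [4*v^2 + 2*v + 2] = 8*v + 2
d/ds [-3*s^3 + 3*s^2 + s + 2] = -9*s^2 + 6*s + 1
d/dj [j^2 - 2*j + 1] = 2*j - 2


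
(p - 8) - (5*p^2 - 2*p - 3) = -5*p^2 + 3*p - 5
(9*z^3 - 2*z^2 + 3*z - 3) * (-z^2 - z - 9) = -9*z^5 - 7*z^4 - 82*z^3 + 18*z^2 - 24*z + 27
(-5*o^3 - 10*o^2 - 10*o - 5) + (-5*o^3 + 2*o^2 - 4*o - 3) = -10*o^3 - 8*o^2 - 14*o - 8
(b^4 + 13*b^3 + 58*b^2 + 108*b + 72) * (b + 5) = b^5 + 18*b^4 + 123*b^3 + 398*b^2 + 612*b + 360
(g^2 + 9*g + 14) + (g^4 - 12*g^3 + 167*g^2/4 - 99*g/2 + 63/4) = g^4 - 12*g^3 + 171*g^2/4 - 81*g/2 + 119/4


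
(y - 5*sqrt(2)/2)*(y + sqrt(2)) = y^2 - 3*sqrt(2)*y/2 - 5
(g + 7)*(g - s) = g^2 - g*s + 7*g - 7*s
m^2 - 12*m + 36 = (m - 6)^2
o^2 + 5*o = o*(o + 5)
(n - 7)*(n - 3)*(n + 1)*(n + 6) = n^4 - 3*n^3 - 43*n^2 + 87*n + 126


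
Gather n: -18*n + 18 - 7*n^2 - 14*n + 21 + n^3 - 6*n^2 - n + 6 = n^3 - 13*n^2 - 33*n + 45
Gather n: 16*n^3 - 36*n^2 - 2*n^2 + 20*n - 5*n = 16*n^3 - 38*n^2 + 15*n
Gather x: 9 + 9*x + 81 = 9*x + 90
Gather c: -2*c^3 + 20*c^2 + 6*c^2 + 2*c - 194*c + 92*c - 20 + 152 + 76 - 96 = -2*c^3 + 26*c^2 - 100*c + 112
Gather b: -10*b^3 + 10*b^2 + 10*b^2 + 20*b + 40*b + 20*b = -10*b^3 + 20*b^2 + 80*b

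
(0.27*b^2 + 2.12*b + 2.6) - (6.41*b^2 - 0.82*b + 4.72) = -6.14*b^2 + 2.94*b - 2.12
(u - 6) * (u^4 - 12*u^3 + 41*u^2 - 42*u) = u^5 - 18*u^4 + 113*u^3 - 288*u^2 + 252*u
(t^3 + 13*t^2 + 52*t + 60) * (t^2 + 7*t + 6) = t^5 + 20*t^4 + 149*t^3 + 502*t^2 + 732*t + 360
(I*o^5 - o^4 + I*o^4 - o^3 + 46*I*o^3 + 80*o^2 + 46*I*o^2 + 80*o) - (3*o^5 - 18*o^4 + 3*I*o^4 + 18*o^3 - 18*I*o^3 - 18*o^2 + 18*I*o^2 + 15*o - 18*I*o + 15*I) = -3*o^5 + I*o^5 + 17*o^4 - 2*I*o^4 - 19*o^3 + 64*I*o^3 + 98*o^2 + 28*I*o^2 + 65*o + 18*I*o - 15*I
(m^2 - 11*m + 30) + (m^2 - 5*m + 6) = 2*m^2 - 16*m + 36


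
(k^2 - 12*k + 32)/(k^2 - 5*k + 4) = (k - 8)/(k - 1)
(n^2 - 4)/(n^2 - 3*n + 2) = (n + 2)/(n - 1)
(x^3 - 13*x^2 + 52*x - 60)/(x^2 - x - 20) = (x^2 - 8*x + 12)/(x + 4)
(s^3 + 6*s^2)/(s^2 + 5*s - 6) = s^2/(s - 1)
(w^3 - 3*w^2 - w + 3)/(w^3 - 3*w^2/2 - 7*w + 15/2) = 2*(w + 1)/(2*w + 5)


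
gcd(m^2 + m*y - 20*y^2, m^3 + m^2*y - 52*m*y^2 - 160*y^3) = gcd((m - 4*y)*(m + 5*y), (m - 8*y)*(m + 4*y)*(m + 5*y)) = m + 5*y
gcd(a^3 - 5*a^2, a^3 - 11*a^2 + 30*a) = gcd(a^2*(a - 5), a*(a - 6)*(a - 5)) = a^2 - 5*a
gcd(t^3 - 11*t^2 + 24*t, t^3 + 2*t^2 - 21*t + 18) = t - 3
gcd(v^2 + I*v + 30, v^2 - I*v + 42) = v + 6*I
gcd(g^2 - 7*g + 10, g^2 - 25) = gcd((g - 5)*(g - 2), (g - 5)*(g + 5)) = g - 5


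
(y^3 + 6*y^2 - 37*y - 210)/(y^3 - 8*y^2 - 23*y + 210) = (y + 7)/(y - 7)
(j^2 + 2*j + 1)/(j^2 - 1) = (j + 1)/(j - 1)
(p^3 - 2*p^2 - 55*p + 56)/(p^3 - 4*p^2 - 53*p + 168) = (p - 1)/(p - 3)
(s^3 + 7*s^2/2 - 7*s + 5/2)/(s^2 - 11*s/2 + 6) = (2*s^3 + 7*s^2 - 14*s + 5)/(2*s^2 - 11*s + 12)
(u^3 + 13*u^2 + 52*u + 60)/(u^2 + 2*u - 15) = (u^2 + 8*u + 12)/(u - 3)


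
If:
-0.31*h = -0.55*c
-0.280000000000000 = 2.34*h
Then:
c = -0.07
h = -0.12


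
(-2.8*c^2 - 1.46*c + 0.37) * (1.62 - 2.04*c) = 5.712*c^3 - 1.5576*c^2 - 3.12*c + 0.5994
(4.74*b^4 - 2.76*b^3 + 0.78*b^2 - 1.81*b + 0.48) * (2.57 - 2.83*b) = -13.4142*b^5 + 19.9926*b^4 - 9.3006*b^3 + 7.1269*b^2 - 6.0101*b + 1.2336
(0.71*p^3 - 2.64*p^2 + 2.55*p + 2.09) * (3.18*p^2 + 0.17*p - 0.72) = 2.2578*p^5 - 8.2745*p^4 + 7.149*p^3 + 8.9805*p^2 - 1.4807*p - 1.5048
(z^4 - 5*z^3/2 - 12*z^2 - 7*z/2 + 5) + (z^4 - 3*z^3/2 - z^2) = 2*z^4 - 4*z^3 - 13*z^2 - 7*z/2 + 5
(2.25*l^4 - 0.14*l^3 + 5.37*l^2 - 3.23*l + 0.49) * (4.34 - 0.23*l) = -0.5175*l^5 + 9.7972*l^4 - 1.8427*l^3 + 24.0487*l^2 - 14.1309*l + 2.1266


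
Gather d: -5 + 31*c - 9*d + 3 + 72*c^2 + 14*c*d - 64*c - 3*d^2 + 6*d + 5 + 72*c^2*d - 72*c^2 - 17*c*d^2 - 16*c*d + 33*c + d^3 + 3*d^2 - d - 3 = -17*c*d^2 + d^3 + d*(72*c^2 - 2*c - 4)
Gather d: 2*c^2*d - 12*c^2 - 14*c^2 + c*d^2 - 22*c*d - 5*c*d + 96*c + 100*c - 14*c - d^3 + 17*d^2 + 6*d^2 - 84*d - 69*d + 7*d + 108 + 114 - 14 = -26*c^2 + 182*c - d^3 + d^2*(c + 23) + d*(2*c^2 - 27*c - 146) + 208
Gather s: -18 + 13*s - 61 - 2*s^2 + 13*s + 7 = -2*s^2 + 26*s - 72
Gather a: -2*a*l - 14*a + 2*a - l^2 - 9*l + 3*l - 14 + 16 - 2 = a*(-2*l - 12) - l^2 - 6*l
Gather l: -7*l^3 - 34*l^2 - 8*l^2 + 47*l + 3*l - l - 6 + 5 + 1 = -7*l^3 - 42*l^2 + 49*l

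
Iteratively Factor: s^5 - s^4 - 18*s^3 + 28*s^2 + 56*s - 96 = (s + 2)*(s^4 - 3*s^3 - 12*s^2 + 52*s - 48) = (s + 2)*(s + 4)*(s^3 - 7*s^2 + 16*s - 12) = (s - 2)*(s + 2)*(s + 4)*(s^2 - 5*s + 6) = (s - 2)^2*(s + 2)*(s + 4)*(s - 3)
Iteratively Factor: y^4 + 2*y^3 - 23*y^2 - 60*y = (y + 4)*(y^3 - 2*y^2 - 15*y) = (y + 3)*(y + 4)*(y^2 - 5*y) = (y - 5)*(y + 3)*(y + 4)*(y)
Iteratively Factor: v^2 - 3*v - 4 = (v - 4)*(v + 1)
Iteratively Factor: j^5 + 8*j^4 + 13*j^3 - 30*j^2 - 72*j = (j - 2)*(j^4 + 10*j^3 + 33*j^2 + 36*j) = (j - 2)*(j + 3)*(j^3 + 7*j^2 + 12*j) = (j - 2)*(j + 3)*(j + 4)*(j^2 + 3*j) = j*(j - 2)*(j + 3)*(j + 4)*(j + 3)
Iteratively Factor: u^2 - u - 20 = (u - 5)*(u + 4)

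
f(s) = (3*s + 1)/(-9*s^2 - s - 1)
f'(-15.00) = 0.00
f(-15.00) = 0.02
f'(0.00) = -2.00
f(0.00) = -1.00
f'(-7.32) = 0.01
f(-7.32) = 0.04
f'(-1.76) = 0.07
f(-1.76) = 0.16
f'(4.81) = 0.02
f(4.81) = -0.07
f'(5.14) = 0.01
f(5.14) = -0.07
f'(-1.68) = 0.07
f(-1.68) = 0.16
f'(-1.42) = 0.09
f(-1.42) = 0.18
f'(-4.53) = 0.01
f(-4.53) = 0.07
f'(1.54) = 0.16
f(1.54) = -0.24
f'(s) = (3*s + 1)*(18*s + 1)/(-9*s^2 - s - 1)^2 + 3/(-9*s^2 - s - 1)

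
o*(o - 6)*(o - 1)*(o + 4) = o^4 - 3*o^3 - 22*o^2 + 24*o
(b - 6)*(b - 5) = b^2 - 11*b + 30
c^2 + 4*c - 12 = (c - 2)*(c + 6)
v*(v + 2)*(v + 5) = v^3 + 7*v^2 + 10*v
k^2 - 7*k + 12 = (k - 4)*(k - 3)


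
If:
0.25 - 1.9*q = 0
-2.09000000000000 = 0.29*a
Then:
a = -7.21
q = 0.13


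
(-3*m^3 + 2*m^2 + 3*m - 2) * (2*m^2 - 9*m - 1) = -6*m^5 + 31*m^4 - 9*m^3 - 33*m^2 + 15*m + 2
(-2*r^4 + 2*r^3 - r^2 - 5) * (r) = -2*r^5 + 2*r^4 - r^3 - 5*r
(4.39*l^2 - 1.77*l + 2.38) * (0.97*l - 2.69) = 4.2583*l^3 - 13.526*l^2 + 7.0699*l - 6.4022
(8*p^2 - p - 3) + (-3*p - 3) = 8*p^2 - 4*p - 6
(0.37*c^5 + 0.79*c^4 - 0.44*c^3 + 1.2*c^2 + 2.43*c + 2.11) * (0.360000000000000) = 0.1332*c^5 + 0.2844*c^4 - 0.1584*c^3 + 0.432*c^2 + 0.8748*c + 0.7596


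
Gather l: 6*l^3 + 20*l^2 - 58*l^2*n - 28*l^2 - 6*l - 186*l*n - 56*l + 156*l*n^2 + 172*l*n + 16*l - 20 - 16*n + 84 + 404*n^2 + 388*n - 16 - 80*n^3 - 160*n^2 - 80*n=6*l^3 + l^2*(-58*n - 8) + l*(156*n^2 - 14*n - 46) - 80*n^3 + 244*n^2 + 292*n + 48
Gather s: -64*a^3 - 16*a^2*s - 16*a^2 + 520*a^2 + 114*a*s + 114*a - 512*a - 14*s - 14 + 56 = -64*a^3 + 504*a^2 - 398*a + s*(-16*a^2 + 114*a - 14) + 42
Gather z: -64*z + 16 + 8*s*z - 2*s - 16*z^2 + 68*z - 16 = -2*s - 16*z^2 + z*(8*s + 4)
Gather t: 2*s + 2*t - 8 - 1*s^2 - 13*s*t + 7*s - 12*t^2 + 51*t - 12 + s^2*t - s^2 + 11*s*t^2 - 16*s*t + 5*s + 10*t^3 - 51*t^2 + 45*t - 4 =-2*s^2 + 14*s + 10*t^3 + t^2*(11*s - 63) + t*(s^2 - 29*s + 98) - 24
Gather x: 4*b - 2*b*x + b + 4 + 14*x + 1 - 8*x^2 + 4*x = 5*b - 8*x^2 + x*(18 - 2*b) + 5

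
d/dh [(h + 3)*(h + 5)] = 2*h + 8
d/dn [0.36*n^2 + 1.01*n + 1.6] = 0.72*n + 1.01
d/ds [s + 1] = 1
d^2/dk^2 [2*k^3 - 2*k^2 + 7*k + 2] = 12*k - 4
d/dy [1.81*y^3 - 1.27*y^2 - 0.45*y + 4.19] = 5.43*y^2 - 2.54*y - 0.45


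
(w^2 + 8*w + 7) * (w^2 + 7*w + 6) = w^4 + 15*w^3 + 69*w^2 + 97*w + 42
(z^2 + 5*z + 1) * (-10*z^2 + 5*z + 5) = -10*z^4 - 45*z^3 + 20*z^2 + 30*z + 5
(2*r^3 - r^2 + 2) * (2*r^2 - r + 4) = 4*r^5 - 4*r^4 + 9*r^3 - 2*r + 8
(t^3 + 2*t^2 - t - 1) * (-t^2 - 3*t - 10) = -t^5 - 5*t^4 - 15*t^3 - 16*t^2 + 13*t + 10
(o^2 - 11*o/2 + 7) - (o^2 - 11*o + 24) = 11*o/2 - 17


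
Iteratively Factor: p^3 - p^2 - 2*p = (p - 2)*(p^2 + p) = p*(p - 2)*(p + 1)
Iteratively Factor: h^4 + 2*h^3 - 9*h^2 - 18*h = (h + 3)*(h^3 - h^2 - 6*h) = (h - 3)*(h + 3)*(h^2 + 2*h) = (h - 3)*(h + 2)*(h + 3)*(h)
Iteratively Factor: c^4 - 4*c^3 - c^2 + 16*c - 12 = (c + 2)*(c^3 - 6*c^2 + 11*c - 6) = (c - 2)*(c + 2)*(c^2 - 4*c + 3) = (c - 3)*(c - 2)*(c + 2)*(c - 1)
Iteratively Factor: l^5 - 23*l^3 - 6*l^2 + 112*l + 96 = (l + 4)*(l^4 - 4*l^3 - 7*l^2 + 22*l + 24) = (l + 2)*(l + 4)*(l^3 - 6*l^2 + 5*l + 12) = (l + 1)*(l + 2)*(l + 4)*(l^2 - 7*l + 12) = (l - 4)*(l + 1)*(l + 2)*(l + 4)*(l - 3)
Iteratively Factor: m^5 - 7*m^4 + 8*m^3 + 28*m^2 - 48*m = (m - 4)*(m^4 - 3*m^3 - 4*m^2 + 12*m) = m*(m - 4)*(m^3 - 3*m^2 - 4*m + 12) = m*(m - 4)*(m - 2)*(m^2 - m - 6) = m*(m - 4)*(m - 2)*(m + 2)*(m - 3)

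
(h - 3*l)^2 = h^2 - 6*h*l + 9*l^2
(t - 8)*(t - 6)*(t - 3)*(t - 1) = t^4 - 18*t^3 + 107*t^2 - 234*t + 144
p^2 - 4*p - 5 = (p - 5)*(p + 1)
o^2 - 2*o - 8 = (o - 4)*(o + 2)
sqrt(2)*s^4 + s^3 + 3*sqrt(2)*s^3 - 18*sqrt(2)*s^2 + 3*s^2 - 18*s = s*(s - 3)*(s + 6)*(sqrt(2)*s + 1)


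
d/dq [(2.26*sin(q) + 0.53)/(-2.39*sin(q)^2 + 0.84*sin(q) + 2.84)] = (5.4014*sin(q)^2 + 2.5334*sin(q) + 5.9732)*cos(q)/(5.7121*sin(q)^4 - 4.0152*sin(q)^3 - 12.8696*sin(q)^2 + 4.7712*sin(q) + 8.0656)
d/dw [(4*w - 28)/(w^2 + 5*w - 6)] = 4*(-w^2 + 14*w + 29)/(w^4 + 10*w^3 + 13*w^2 - 60*w + 36)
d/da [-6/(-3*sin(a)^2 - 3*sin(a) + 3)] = -2*(2*sin(a) + 1)*cos(a)/(sin(a) - cos(a)^2)^2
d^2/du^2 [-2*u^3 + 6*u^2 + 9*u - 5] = 12 - 12*u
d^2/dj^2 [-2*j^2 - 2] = -4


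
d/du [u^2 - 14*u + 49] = 2*u - 14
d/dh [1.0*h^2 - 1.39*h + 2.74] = 2.0*h - 1.39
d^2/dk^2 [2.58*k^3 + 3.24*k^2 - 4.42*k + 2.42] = 15.48*k + 6.48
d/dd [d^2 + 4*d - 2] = 2*d + 4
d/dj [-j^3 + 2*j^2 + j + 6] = -3*j^2 + 4*j + 1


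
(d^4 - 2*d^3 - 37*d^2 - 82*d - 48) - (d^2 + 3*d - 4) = d^4 - 2*d^3 - 38*d^2 - 85*d - 44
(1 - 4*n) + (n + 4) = 5 - 3*n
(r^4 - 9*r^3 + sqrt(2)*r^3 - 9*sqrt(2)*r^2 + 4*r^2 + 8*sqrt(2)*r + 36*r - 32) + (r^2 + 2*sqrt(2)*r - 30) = r^4 - 9*r^3 + sqrt(2)*r^3 - 9*sqrt(2)*r^2 + 5*r^2 + 10*sqrt(2)*r + 36*r - 62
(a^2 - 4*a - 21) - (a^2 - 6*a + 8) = 2*a - 29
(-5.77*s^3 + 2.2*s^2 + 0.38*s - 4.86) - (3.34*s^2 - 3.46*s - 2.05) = -5.77*s^3 - 1.14*s^2 + 3.84*s - 2.81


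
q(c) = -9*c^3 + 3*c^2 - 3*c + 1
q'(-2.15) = -140.71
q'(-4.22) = -509.15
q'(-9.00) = -2244.00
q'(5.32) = -735.24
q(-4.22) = 743.45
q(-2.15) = 110.76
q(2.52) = -131.54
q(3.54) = -371.28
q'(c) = -27*c^2 + 6*c - 3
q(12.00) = -15155.00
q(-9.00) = 6832.00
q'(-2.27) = -155.75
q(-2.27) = 128.54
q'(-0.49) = -12.42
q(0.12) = 0.67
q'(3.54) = -320.11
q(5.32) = -1285.17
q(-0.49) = 4.25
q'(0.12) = -2.67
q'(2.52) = -159.34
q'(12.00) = -3819.00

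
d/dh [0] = 0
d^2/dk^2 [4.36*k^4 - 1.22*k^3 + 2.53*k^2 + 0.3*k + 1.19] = 52.32*k^2 - 7.32*k + 5.06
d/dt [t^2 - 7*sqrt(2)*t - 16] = 2*t - 7*sqrt(2)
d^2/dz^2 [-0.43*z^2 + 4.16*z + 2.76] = -0.860000000000000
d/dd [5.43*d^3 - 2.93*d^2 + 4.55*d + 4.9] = 16.29*d^2 - 5.86*d + 4.55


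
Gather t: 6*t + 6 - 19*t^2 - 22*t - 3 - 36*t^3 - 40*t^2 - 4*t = -36*t^3 - 59*t^2 - 20*t + 3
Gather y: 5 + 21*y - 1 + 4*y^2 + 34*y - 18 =4*y^2 + 55*y - 14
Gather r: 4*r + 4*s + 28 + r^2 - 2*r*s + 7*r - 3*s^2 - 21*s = r^2 + r*(11 - 2*s) - 3*s^2 - 17*s + 28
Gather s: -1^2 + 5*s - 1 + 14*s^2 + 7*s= 14*s^2 + 12*s - 2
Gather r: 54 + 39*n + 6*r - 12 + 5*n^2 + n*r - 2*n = 5*n^2 + 37*n + r*(n + 6) + 42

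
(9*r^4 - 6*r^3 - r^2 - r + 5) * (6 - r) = -9*r^5 + 60*r^4 - 35*r^3 - 5*r^2 - 11*r + 30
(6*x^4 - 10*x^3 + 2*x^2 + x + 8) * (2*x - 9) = 12*x^5 - 74*x^4 + 94*x^3 - 16*x^2 + 7*x - 72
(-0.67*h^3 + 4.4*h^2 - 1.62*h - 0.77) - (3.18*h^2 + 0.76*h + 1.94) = -0.67*h^3 + 1.22*h^2 - 2.38*h - 2.71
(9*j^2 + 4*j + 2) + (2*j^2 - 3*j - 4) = 11*j^2 + j - 2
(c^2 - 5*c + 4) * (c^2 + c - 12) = c^4 - 4*c^3 - 13*c^2 + 64*c - 48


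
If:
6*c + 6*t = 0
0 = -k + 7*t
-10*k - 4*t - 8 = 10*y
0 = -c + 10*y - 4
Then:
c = 12/73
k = -84/73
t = -12/73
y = 152/365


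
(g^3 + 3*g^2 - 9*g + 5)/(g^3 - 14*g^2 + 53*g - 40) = (g^2 + 4*g - 5)/(g^2 - 13*g + 40)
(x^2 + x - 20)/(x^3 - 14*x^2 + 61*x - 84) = (x + 5)/(x^2 - 10*x + 21)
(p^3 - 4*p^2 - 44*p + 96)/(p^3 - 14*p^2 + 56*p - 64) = (p + 6)/(p - 4)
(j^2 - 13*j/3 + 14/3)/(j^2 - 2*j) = (j - 7/3)/j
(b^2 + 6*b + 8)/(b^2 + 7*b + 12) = (b + 2)/(b + 3)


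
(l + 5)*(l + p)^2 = l^3 + 2*l^2*p + 5*l^2 + l*p^2 + 10*l*p + 5*p^2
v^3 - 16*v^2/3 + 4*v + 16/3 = (v - 4)*(v - 2)*(v + 2/3)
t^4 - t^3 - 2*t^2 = t^2*(t - 2)*(t + 1)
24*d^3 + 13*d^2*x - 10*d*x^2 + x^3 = (-8*d + x)*(-3*d + x)*(d + x)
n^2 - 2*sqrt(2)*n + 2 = (n - sqrt(2))^2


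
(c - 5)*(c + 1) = c^2 - 4*c - 5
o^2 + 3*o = o*(o + 3)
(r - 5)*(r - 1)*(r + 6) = r^3 - 31*r + 30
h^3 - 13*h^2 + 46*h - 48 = (h - 8)*(h - 3)*(h - 2)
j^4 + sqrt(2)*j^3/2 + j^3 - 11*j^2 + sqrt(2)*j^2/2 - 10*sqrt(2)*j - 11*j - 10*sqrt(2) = (j + 1)*(j - 5*sqrt(2)/2)*(j + sqrt(2))*(j + 2*sqrt(2))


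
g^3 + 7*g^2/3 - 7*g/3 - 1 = (g - 1)*(g + 1/3)*(g + 3)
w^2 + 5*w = w*(w + 5)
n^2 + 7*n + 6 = (n + 1)*(n + 6)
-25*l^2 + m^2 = (-5*l + m)*(5*l + m)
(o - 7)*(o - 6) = o^2 - 13*o + 42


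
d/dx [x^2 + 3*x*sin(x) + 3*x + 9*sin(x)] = 3*x*cos(x) + 2*x + 3*sin(x) + 9*cos(x) + 3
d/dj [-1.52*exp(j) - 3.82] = -1.52*exp(j)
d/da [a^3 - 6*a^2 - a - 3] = 3*a^2 - 12*a - 1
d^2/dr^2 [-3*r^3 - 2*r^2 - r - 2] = -18*r - 4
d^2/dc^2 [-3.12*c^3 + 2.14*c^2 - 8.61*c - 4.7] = 4.28 - 18.72*c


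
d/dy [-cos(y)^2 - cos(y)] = sin(y) + sin(2*y)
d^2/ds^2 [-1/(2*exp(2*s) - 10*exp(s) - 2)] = ((2*exp(s) - 5)^2*exp(s) + (4*exp(s) - 5)*(-exp(2*s) + 5*exp(s) + 1)/2)*exp(s)/(-exp(2*s) + 5*exp(s) + 1)^3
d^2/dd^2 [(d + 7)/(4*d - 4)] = 4/(d - 1)^3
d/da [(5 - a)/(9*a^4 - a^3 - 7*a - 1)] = (-9*a^4 + a^3 + 7*a - (a - 5)*(-36*a^3 + 3*a^2 + 7) + 1)/(-9*a^4 + a^3 + 7*a + 1)^2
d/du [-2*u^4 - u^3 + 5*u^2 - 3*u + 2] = -8*u^3 - 3*u^2 + 10*u - 3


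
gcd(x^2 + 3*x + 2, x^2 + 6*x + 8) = x + 2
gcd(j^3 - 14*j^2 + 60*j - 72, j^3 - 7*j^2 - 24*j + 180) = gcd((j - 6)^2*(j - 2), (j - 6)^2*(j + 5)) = j^2 - 12*j + 36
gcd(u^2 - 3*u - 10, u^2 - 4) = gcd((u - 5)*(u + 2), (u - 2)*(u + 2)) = u + 2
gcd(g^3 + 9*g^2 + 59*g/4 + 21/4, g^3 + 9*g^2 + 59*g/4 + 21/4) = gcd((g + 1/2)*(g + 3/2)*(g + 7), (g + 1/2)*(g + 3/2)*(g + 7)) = g^3 + 9*g^2 + 59*g/4 + 21/4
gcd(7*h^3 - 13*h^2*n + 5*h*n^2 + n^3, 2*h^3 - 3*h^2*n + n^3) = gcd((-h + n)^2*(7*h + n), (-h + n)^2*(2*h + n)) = h^2 - 2*h*n + n^2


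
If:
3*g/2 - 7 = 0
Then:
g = 14/3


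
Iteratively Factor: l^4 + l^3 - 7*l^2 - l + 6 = (l + 1)*(l^3 - 7*l + 6) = (l + 1)*(l + 3)*(l^2 - 3*l + 2) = (l - 2)*(l + 1)*(l + 3)*(l - 1)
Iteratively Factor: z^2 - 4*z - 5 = (z + 1)*(z - 5)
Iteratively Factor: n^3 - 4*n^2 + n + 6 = (n + 1)*(n^2 - 5*n + 6) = (n - 3)*(n + 1)*(n - 2)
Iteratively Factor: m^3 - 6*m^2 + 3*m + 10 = (m - 5)*(m^2 - m - 2) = (m - 5)*(m + 1)*(m - 2)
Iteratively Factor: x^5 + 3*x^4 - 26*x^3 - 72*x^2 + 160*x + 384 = (x + 2)*(x^4 + x^3 - 28*x^2 - 16*x + 192) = (x + 2)*(x + 4)*(x^3 - 3*x^2 - 16*x + 48) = (x - 3)*(x + 2)*(x + 4)*(x^2 - 16) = (x - 3)*(x + 2)*(x + 4)^2*(x - 4)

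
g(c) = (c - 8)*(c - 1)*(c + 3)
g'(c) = (c - 8)*(c - 1) + (c - 8)*(c + 3) + (c - 1)*(c + 3) = 3*c^2 - 12*c - 19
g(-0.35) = 29.87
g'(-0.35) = -14.43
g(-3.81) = -46.01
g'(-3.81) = 70.27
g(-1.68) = 34.24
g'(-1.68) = 9.63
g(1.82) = -24.43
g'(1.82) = -30.90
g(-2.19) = 26.33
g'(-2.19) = 21.67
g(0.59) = 10.91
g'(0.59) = -25.04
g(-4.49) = -102.17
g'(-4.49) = 95.36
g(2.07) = -32.17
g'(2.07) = -30.99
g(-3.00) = 0.00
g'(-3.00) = 44.00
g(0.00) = 24.00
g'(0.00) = -19.00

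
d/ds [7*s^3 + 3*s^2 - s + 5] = 21*s^2 + 6*s - 1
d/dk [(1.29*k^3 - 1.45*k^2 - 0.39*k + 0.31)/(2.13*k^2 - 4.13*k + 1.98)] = (2.7477*k^4 - 10.6554*k^3 + 14.4818*k^2 - 7.0626*k + 0.5081)/(4.5369*k^4 - 17.5938*k^3 + 25.4917*k^2 - 16.3548*k + 3.9204)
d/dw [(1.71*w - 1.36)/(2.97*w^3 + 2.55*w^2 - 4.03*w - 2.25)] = (-10.1574*w^3 + 7.7571*w^2 + 6.936*w - 9.3283)/(8.8209*w^6 + 15.147*w^5 - 17.4357*w^4 - 33.918*w^3 + 4.7659*w^2 + 18.135*w + 5.0625)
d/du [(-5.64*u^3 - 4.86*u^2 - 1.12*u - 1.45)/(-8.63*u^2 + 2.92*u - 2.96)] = (48.6732*u^4 - 32.9376*u^3 + 26.2264*u^2 + 3.7442*u + 7.5492)/(74.4769*u^4 - 50.3992*u^3 + 59.616*u^2 - 17.2864*u + 8.7616)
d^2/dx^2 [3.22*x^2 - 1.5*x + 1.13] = 6.44000000000000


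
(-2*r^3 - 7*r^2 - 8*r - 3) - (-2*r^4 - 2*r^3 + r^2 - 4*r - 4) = 2*r^4 - 8*r^2 - 4*r + 1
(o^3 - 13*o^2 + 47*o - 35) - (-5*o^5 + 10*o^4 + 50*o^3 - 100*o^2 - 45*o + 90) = 5*o^5 - 10*o^4 - 49*o^3 + 87*o^2 + 92*o - 125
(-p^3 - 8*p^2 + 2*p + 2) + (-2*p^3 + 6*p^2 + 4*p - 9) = -3*p^3 - 2*p^2 + 6*p - 7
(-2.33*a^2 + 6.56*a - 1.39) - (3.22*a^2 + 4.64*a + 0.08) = -5.55*a^2 + 1.92*a - 1.47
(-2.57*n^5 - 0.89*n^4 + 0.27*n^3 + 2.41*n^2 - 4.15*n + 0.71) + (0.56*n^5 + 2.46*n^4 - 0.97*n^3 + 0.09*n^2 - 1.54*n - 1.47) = -2.01*n^5 + 1.57*n^4 - 0.7*n^3 + 2.5*n^2 - 5.69*n - 0.76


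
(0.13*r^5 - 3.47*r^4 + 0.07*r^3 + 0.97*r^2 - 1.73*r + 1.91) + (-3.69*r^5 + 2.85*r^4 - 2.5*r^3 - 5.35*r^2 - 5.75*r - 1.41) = -3.56*r^5 - 0.62*r^4 - 2.43*r^3 - 4.38*r^2 - 7.48*r + 0.5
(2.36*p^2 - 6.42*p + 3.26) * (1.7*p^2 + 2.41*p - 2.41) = 4.012*p^4 - 5.2264*p^3 - 15.6178*p^2 + 23.3288*p - 7.8566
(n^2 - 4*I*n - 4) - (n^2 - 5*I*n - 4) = I*n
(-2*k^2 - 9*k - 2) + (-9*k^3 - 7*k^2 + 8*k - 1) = -9*k^3 - 9*k^2 - k - 3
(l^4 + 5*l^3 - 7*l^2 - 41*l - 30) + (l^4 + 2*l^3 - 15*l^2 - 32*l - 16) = 2*l^4 + 7*l^3 - 22*l^2 - 73*l - 46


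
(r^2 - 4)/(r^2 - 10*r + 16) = (r + 2)/(r - 8)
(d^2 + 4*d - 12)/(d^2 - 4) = (d + 6)/(d + 2)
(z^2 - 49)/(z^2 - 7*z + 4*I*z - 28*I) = (z + 7)/(z + 4*I)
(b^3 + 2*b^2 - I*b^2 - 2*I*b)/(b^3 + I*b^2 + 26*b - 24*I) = b*(b + 2)/(b^2 + 2*I*b + 24)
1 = 1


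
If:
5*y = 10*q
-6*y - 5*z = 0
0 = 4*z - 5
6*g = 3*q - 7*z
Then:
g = -55/32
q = -25/48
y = -25/24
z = 5/4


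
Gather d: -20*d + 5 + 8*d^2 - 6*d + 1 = 8*d^2 - 26*d + 6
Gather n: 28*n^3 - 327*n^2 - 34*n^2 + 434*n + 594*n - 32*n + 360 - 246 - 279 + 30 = 28*n^3 - 361*n^2 + 996*n - 135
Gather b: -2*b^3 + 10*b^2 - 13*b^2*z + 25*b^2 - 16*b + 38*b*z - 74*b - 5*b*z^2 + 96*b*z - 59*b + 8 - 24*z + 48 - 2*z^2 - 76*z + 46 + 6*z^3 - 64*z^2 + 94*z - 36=-2*b^3 + b^2*(35 - 13*z) + b*(-5*z^2 + 134*z - 149) + 6*z^3 - 66*z^2 - 6*z + 66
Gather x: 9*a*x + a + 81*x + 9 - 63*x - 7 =a + x*(9*a + 18) + 2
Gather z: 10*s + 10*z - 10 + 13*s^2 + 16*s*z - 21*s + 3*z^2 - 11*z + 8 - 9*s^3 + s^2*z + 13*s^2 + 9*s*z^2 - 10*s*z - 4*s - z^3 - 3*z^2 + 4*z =-9*s^3 + 26*s^2 + 9*s*z^2 - 15*s - z^3 + z*(s^2 + 6*s + 3) - 2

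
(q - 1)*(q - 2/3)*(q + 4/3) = q^3 - q^2/3 - 14*q/9 + 8/9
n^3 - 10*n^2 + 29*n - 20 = (n - 5)*(n - 4)*(n - 1)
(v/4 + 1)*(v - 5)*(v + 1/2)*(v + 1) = v^4/4 + v^3/8 - 21*v^2/4 - 61*v/8 - 5/2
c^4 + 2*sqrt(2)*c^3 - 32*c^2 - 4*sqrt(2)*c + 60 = (c - 3*sqrt(2))*(c - sqrt(2))*(c + sqrt(2))*(c + 5*sqrt(2))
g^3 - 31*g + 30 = (g - 5)*(g - 1)*(g + 6)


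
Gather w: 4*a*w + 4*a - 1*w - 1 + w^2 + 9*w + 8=4*a + w^2 + w*(4*a + 8) + 7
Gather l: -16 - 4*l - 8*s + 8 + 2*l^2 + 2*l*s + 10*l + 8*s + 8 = 2*l^2 + l*(2*s + 6)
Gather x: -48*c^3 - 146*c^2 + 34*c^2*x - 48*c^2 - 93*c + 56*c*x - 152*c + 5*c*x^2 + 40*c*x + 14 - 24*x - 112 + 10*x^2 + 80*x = -48*c^3 - 194*c^2 - 245*c + x^2*(5*c + 10) + x*(34*c^2 + 96*c + 56) - 98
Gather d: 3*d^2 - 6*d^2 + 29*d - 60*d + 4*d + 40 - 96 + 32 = -3*d^2 - 27*d - 24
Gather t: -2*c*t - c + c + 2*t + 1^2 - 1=t*(2 - 2*c)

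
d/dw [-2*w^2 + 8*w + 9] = 8 - 4*w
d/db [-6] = 0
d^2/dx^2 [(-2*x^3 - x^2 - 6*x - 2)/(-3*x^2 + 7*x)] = 2*(173*x^3 + 54*x^2 - 126*x + 98)/(x^3*(27*x^3 - 189*x^2 + 441*x - 343))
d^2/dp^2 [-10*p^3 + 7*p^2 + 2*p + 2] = 14 - 60*p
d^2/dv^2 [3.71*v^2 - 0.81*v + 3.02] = 7.42000000000000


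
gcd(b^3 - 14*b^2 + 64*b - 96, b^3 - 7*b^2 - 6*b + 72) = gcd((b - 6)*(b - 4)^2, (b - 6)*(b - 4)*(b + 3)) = b^2 - 10*b + 24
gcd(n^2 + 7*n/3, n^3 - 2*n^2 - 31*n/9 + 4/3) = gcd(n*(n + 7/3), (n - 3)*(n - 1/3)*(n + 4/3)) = 1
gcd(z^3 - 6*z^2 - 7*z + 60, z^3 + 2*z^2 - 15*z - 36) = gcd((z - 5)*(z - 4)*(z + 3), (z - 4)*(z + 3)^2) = z^2 - z - 12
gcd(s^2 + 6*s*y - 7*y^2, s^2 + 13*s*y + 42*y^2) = s + 7*y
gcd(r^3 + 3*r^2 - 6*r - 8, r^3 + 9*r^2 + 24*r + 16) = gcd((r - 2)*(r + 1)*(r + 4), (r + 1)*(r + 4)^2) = r^2 + 5*r + 4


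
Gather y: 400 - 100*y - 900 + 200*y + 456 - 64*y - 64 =36*y - 108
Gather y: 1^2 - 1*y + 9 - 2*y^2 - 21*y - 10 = -2*y^2 - 22*y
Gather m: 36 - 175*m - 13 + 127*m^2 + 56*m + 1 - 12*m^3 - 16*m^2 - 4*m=-12*m^3 + 111*m^2 - 123*m + 24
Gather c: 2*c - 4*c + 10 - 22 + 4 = -2*c - 8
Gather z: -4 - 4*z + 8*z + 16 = 4*z + 12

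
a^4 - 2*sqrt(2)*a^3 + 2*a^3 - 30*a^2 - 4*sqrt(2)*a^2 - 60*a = a*(a + 2)*(a - 5*sqrt(2))*(a + 3*sqrt(2))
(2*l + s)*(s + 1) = 2*l*s + 2*l + s^2 + s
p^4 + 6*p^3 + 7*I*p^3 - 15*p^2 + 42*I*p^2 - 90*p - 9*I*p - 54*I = (p + 6)*(p + I)*(p + 3*I)^2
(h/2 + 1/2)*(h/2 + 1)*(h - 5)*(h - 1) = h^4/4 - 3*h^3/4 - 11*h^2/4 + 3*h/4 + 5/2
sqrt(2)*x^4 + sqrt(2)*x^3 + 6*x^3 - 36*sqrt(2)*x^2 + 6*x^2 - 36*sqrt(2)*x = x*(x - 3*sqrt(2))*(x + 6*sqrt(2))*(sqrt(2)*x + sqrt(2))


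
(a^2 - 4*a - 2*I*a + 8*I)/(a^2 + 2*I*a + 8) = (a - 4)/(a + 4*I)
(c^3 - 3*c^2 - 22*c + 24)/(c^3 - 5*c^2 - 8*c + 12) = (c + 4)/(c + 2)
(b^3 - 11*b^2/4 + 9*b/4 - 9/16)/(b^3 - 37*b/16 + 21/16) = (4*b^2 - 8*b + 3)/(4*b^2 + 3*b - 7)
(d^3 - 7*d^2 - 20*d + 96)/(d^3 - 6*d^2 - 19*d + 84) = (d - 8)/(d - 7)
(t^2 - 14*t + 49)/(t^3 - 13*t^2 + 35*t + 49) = 1/(t + 1)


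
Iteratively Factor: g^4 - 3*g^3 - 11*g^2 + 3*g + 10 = (g + 2)*(g^3 - 5*g^2 - g + 5) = (g - 1)*(g + 2)*(g^2 - 4*g - 5) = (g - 1)*(g + 1)*(g + 2)*(g - 5)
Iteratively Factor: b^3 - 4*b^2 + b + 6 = (b - 2)*(b^2 - 2*b - 3) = (b - 2)*(b + 1)*(b - 3)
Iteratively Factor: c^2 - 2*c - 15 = (c + 3)*(c - 5)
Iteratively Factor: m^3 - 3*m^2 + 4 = (m + 1)*(m^2 - 4*m + 4) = (m - 2)*(m + 1)*(m - 2)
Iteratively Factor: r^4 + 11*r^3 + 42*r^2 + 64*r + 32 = (r + 4)*(r^3 + 7*r^2 + 14*r + 8) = (r + 1)*(r + 4)*(r^2 + 6*r + 8) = (r + 1)*(r + 2)*(r + 4)*(r + 4)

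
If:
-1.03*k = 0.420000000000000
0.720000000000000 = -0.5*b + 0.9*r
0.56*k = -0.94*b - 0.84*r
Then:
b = -0.32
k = -0.41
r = 0.62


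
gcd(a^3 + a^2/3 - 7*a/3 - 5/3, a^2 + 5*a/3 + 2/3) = a + 1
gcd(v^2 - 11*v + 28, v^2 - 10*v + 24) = v - 4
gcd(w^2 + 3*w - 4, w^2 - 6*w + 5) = w - 1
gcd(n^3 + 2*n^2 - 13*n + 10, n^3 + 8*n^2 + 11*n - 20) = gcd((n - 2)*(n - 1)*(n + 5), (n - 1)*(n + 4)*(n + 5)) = n^2 + 4*n - 5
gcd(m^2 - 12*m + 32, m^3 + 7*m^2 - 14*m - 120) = m - 4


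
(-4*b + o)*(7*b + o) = -28*b^2 + 3*b*o + o^2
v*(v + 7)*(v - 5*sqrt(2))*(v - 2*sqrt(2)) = v^4 - 7*sqrt(2)*v^3 + 7*v^3 - 49*sqrt(2)*v^2 + 20*v^2 + 140*v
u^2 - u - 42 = (u - 7)*(u + 6)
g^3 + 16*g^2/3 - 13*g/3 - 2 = (g - 1)*(g + 1/3)*(g + 6)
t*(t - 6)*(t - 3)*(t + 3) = t^4 - 6*t^3 - 9*t^2 + 54*t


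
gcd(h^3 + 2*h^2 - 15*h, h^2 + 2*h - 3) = 1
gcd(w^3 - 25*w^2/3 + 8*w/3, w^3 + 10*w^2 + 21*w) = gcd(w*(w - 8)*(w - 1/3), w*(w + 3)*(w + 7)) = w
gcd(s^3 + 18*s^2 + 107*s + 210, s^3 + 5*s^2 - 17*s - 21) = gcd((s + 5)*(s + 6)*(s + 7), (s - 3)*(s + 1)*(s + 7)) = s + 7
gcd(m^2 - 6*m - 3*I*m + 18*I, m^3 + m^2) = 1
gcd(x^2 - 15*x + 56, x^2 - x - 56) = x - 8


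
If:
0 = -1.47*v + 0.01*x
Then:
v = 0.00680272108843537*x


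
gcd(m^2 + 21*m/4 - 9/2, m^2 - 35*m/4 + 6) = m - 3/4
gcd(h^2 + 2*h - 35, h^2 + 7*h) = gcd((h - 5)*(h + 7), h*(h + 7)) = h + 7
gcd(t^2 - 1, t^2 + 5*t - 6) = t - 1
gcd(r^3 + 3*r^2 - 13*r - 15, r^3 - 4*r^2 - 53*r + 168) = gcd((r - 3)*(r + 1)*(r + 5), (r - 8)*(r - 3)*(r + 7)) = r - 3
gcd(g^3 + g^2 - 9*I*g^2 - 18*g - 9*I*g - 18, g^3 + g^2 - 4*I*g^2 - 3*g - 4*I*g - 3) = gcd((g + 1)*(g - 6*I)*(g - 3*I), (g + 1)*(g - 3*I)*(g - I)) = g^2 + g*(1 - 3*I) - 3*I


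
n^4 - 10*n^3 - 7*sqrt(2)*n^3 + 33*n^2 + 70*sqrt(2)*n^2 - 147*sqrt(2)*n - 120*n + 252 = (n - 7)*(n - 3)*(n - 6*sqrt(2))*(n - sqrt(2))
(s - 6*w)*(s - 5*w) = s^2 - 11*s*w + 30*w^2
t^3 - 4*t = t*(t - 2)*(t + 2)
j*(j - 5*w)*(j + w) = j^3 - 4*j^2*w - 5*j*w^2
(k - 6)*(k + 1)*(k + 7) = k^3 + 2*k^2 - 41*k - 42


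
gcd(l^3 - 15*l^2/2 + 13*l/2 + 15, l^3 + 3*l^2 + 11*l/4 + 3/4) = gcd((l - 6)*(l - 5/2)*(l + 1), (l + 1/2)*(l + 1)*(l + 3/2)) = l + 1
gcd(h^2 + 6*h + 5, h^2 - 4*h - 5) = h + 1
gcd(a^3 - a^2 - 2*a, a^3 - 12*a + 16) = a - 2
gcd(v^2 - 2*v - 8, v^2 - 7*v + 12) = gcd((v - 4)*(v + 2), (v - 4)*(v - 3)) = v - 4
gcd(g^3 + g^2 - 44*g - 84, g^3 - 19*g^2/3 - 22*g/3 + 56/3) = g^2 - 5*g - 14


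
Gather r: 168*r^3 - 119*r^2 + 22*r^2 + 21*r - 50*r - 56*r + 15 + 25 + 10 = 168*r^3 - 97*r^2 - 85*r + 50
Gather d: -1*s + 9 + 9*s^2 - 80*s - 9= 9*s^2 - 81*s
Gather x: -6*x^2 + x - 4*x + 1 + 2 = -6*x^2 - 3*x + 3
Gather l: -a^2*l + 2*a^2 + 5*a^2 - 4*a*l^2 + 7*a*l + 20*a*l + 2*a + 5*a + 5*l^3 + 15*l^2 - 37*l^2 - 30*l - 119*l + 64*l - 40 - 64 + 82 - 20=7*a^2 + 7*a + 5*l^3 + l^2*(-4*a - 22) + l*(-a^2 + 27*a - 85) - 42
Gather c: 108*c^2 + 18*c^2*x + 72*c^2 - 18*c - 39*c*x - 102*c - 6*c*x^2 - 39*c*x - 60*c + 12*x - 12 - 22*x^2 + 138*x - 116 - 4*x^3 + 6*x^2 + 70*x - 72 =c^2*(18*x + 180) + c*(-6*x^2 - 78*x - 180) - 4*x^3 - 16*x^2 + 220*x - 200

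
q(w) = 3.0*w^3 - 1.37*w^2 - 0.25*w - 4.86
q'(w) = 9.0*w^2 - 2.74*w - 0.25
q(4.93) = 320.08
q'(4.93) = 204.99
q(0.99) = -3.54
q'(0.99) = 5.86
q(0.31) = -4.98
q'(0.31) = -0.23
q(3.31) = 88.10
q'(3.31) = 89.29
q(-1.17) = -11.25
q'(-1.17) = 15.28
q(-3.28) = -124.64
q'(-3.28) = 105.56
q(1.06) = -3.09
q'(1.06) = 6.96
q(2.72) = 44.70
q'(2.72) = 58.88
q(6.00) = 592.32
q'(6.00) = 307.31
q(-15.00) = -10434.36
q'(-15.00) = 2065.85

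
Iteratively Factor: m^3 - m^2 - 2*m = (m)*(m^2 - m - 2) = m*(m - 2)*(m + 1)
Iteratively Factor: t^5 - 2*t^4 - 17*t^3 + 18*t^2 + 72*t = (t + 2)*(t^4 - 4*t^3 - 9*t^2 + 36*t) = t*(t + 2)*(t^3 - 4*t^2 - 9*t + 36) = t*(t + 2)*(t + 3)*(t^2 - 7*t + 12) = t*(t - 4)*(t + 2)*(t + 3)*(t - 3)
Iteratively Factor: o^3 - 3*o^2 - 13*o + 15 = (o - 1)*(o^2 - 2*o - 15) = (o - 1)*(o + 3)*(o - 5)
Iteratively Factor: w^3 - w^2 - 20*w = (w - 5)*(w^2 + 4*w) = (w - 5)*(w + 4)*(w)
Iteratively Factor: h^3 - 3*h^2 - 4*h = (h + 1)*(h^2 - 4*h) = h*(h + 1)*(h - 4)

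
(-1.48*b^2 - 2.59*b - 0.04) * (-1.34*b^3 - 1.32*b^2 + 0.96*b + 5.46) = 1.9832*b^5 + 5.4242*b^4 + 2.0516*b^3 - 10.5144*b^2 - 14.1798*b - 0.2184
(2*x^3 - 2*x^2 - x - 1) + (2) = 2*x^3 - 2*x^2 - x + 1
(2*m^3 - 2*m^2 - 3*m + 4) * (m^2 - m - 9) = 2*m^5 - 4*m^4 - 19*m^3 + 25*m^2 + 23*m - 36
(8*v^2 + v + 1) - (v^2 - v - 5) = 7*v^2 + 2*v + 6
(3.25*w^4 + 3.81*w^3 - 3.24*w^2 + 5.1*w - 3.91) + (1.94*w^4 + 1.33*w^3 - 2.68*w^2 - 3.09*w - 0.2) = 5.19*w^4 + 5.14*w^3 - 5.92*w^2 + 2.01*w - 4.11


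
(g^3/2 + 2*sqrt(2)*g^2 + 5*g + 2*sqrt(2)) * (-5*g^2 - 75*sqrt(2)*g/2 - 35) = -5*g^5/2 - 115*sqrt(2)*g^4/4 - 385*g^3/2 - 535*sqrt(2)*g^2/2 - 325*g - 70*sqrt(2)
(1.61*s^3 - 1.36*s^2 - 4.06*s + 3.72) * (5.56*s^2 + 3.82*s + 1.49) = 8.9516*s^5 - 1.4114*s^4 - 25.3699*s^3 + 3.1476*s^2 + 8.161*s + 5.5428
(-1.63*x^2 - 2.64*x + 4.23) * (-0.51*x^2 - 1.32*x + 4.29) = 0.8313*x^4 + 3.498*x^3 - 5.6652*x^2 - 16.9092*x + 18.1467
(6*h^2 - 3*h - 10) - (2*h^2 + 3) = 4*h^2 - 3*h - 13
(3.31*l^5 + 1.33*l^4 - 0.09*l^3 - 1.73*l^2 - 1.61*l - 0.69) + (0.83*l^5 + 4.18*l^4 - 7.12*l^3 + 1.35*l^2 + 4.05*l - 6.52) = 4.14*l^5 + 5.51*l^4 - 7.21*l^3 - 0.38*l^2 + 2.44*l - 7.21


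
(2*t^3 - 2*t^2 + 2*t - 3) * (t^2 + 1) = 2*t^5 - 2*t^4 + 4*t^3 - 5*t^2 + 2*t - 3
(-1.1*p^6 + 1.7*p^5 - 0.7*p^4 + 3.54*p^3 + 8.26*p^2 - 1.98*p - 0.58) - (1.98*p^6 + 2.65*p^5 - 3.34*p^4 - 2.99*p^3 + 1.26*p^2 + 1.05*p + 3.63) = -3.08*p^6 - 0.95*p^5 + 2.64*p^4 + 6.53*p^3 + 7.0*p^2 - 3.03*p - 4.21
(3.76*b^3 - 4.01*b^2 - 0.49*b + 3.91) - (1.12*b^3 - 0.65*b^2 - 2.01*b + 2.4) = 2.64*b^3 - 3.36*b^2 + 1.52*b + 1.51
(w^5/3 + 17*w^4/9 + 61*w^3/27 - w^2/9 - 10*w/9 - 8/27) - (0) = w^5/3 + 17*w^4/9 + 61*w^3/27 - w^2/9 - 10*w/9 - 8/27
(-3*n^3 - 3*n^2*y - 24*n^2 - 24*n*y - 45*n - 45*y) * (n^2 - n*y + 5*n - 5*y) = -3*n^5 - 39*n^4 + 3*n^3*y^2 - 165*n^3 + 39*n^2*y^2 - 225*n^2 + 165*n*y^2 + 225*y^2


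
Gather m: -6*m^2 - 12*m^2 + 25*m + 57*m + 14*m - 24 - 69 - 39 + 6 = -18*m^2 + 96*m - 126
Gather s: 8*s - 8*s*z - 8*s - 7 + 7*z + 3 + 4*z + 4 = -8*s*z + 11*z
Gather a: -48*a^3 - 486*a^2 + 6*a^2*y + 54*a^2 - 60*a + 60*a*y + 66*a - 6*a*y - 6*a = -48*a^3 + a^2*(6*y - 432) + 54*a*y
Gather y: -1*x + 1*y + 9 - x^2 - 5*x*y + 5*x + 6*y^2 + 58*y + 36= -x^2 + 4*x + 6*y^2 + y*(59 - 5*x) + 45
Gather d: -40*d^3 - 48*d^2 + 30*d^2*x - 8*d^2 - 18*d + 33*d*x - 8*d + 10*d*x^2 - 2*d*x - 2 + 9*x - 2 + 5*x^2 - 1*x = -40*d^3 + d^2*(30*x - 56) + d*(10*x^2 + 31*x - 26) + 5*x^2 + 8*x - 4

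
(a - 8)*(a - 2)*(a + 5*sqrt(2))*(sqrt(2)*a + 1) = sqrt(2)*a^4 - 10*sqrt(2)*a^3 + 11*a^3 - 110*a^2 + 21*sqrt(2)*a^2 - 50*sqrt(2)*a + 176*a + 80*sqrt(2)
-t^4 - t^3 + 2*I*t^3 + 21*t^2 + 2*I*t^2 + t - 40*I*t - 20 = (t - 4)*(t + 5)*(I*t + 1)^2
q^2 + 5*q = q*(q + 5)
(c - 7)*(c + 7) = c^2 - 49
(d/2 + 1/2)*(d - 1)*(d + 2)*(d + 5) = d^4/2 + 7*d^3/2 + 9*d^2/2 - 7*d/2 - 5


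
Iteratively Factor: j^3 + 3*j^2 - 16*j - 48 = (j - 4)*(j^2 + 7*j + 12) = (j - 4)*(j + 3)*(j + 4)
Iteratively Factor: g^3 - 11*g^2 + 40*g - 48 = (g - 4)*(g^2 - 7*g + 12) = (g - 4)^2*(g - 3)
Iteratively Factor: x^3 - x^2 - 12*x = (x)*(x^2 - x - 12) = x*(x + 3)*(x - 4)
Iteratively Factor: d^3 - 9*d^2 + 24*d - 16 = (d - 1)*(d^2 - 8*d + 16) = (d - 4)*(d - 1)*(d - 4)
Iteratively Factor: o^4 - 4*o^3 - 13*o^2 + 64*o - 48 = (o - 1)*(o^3 - 3*o^2 - 16*o + 48) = (o - 3)*(o - 1)*(o^2 - 16) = (o - 4)*(o - 3)*(o - 1)*(o + 4)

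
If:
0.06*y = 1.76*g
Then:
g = 0.0340909090909091*y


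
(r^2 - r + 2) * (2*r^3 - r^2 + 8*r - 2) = 2*r^5 - 3*r^4 + 13*r^3 - 12*r^2 + 18*r - 4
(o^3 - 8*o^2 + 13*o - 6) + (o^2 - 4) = o^3 - 7*o^2 + 13*o - 10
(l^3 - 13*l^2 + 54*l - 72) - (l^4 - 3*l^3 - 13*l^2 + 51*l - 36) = -l^4 + 4*l^3 + 3*l - 36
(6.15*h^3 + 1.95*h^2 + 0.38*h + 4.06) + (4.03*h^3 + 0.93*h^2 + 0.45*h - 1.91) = 10.18*h^3 + 2.88*h^2 + 0.83*h + 2.15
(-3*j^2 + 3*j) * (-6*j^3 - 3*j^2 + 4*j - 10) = 18*j^5 - 9*j^4 - 21*j^3 + 42*j^2 - 30*j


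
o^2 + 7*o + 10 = (o + 2)*(o + 5)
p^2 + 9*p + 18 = (p + 3)*(p + 6)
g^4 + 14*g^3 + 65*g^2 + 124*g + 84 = (g + 2)^2*(g + 3)*(g + 7)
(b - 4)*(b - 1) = b^2 - 5*b + 4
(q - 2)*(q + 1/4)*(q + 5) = q^3 + 13*q^2/4 - 37*q/4 - 5/2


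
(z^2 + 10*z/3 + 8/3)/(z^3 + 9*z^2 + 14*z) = (z + 4/3)/(z*(z + 7))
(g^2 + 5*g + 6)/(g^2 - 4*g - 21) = (g + 2)/(g - 7)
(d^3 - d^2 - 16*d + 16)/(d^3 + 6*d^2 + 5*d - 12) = (d - 4)/(d + 3)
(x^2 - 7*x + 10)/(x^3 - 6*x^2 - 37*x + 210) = (x - 2)/(x^2 - x - 42)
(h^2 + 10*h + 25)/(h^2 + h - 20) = (h + 5)/(h - 4)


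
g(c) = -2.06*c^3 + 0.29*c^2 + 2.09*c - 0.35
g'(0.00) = 2.09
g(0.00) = -0.35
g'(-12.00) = -894.79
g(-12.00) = 3576.01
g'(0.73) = -0.78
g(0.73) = 0.53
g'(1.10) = -4.75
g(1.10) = -0.44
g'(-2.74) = -45.90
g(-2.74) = 38.48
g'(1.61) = -13.00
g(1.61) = -4.83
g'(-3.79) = -88.88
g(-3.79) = 108.04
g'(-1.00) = -4.67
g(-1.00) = -0.09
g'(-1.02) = -4.93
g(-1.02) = 0.01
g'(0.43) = 1.20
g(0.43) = 0.44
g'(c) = -6.18*c^2 + 0.58*c + 2.09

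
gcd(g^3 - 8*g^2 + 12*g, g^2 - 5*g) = g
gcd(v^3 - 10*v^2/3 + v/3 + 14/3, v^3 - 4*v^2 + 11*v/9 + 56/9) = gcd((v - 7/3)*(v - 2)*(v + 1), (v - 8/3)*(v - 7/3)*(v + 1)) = v^2 - 4*v/3 - 7/3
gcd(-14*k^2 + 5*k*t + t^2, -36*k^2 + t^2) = 1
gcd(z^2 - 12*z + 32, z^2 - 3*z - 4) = z - 4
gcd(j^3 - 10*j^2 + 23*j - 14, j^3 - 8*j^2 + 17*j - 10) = j^2 - 3*j + 2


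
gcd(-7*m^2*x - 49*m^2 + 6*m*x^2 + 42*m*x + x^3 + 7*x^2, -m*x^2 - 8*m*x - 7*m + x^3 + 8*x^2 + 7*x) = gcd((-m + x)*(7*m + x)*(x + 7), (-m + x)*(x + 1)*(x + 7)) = -m*x - 7*m + x^2 + 7*x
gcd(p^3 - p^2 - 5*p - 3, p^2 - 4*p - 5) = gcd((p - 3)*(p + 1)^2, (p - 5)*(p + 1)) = p + 1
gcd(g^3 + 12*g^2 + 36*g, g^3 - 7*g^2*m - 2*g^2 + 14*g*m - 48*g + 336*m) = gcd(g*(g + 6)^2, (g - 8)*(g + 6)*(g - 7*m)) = g + 6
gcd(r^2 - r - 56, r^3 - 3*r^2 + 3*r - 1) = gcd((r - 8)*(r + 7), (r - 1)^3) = 1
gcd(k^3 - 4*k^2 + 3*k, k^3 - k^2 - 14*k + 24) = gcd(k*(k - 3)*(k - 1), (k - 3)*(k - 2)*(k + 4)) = k - 3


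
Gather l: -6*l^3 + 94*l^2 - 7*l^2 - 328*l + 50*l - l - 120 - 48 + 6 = -6*l^3 + 87*l^2 - 279*l - 162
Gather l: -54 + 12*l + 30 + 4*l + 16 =16*l - 8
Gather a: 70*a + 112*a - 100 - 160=182*a - 260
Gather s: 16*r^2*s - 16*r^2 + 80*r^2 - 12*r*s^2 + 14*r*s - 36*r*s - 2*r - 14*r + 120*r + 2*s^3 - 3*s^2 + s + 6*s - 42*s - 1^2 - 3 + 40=64*r^2 + 104*r + 2*s^3 + s^2*(-12*r - 3) + s*(16*r^2 - 22*r - 35) + 36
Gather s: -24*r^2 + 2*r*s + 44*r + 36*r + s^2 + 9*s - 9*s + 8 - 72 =-24*r^2 + 2*r*s + 80*r + s^2 - 64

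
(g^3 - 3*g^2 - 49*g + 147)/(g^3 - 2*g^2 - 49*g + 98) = (g - 3)/(g - 2)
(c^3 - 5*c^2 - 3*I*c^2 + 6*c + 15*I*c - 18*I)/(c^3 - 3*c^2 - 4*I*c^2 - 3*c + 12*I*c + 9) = (c - 2)/(c - I)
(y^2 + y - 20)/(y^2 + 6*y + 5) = (y - 4)/(y + 1)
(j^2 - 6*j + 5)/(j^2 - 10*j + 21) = (j^2 - 6*j + 5)/(j^2 - 10*j + 21)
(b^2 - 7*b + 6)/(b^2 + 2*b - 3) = (b - 6)/(b + 3)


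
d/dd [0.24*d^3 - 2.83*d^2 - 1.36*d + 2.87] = 0.72*d^2 - 5.66*d - 1.36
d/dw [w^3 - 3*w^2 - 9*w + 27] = 3*w^2 - 6*w - 9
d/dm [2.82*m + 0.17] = 2.82000000000000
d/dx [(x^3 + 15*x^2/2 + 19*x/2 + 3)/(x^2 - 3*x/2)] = (4*x^4 - 12*x^3 - 83*x^2 - 24*x + 18)/(x^2*(4*x^2 - 12*x + 9))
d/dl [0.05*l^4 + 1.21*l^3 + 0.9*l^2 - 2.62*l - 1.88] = 0.2*l^3 + 3.63*l^2 + 1.8*l - 2.62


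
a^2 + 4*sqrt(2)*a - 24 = (a - 2*sqrt(2))*(a + 6*sqrt(2))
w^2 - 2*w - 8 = (w - 4)*(w + 2)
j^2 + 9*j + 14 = (j + 2)*(j + 7)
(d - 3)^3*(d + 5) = d^4 - 4*d^3 - 18*d^2 + 108*d - 135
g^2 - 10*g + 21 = (g - 7)*(g - 3)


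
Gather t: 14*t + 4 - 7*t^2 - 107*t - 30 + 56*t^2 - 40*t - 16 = 49*t^2 - 133*t - 42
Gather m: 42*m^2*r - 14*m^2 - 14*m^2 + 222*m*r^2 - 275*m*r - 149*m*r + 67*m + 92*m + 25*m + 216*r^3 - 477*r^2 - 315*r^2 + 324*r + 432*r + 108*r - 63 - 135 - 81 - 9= m^2*(42*r - 28) + m*(222*r^2 - 424*r + 184) + 216*r^3 - 792*r^2 + 864*r - 288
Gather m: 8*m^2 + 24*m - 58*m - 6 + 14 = 8*m^2 - 34*m + 8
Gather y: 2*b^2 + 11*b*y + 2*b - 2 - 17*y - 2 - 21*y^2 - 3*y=2*b^2 + 2*b - 21*y^2 + y*(11*b - 20) - 4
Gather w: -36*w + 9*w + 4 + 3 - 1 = 6 - 27*w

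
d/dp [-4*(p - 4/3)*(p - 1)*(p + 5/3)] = -12*p^2 + 16*p/3 + 92/9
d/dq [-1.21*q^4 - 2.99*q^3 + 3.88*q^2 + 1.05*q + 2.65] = -4.84*q^3 - 8.97*q^2 + 7.76*q + 1.05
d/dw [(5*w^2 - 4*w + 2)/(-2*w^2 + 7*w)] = (27*w^2 + 8*w - 14)/(w^2*(4*w^2 - 28*w + 49))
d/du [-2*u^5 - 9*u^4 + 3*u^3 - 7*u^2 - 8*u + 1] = -10*u^4 - 36*u^3 + 9*u^2 - 14*u - 8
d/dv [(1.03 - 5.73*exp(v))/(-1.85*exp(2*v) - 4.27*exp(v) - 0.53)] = (-10.6005*exp(2*v) + 3.811*exp(v) + 7.435)*exp(v)/(3.4225*exp(4*v) + 15.799*exp(3*v) + 20.1939*exp(2*v) + 4.5262*exp(v) + 0.2809)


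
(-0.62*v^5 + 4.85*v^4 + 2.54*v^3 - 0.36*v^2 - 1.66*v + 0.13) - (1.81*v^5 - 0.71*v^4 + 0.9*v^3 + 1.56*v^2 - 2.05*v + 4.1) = -2.43*v^5 + 5.56*v^4 + 1.64*v^3 - 1.92*v^2 + 0.39*v - 3.97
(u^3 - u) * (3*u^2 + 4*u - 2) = 3*u^5 + 4*u^4 - 5*u^3 - 4*u^2 + 2*u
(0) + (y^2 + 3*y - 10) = y^2 + 3*y - 10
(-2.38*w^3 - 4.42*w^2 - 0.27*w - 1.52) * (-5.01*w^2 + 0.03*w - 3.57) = 11.9238*w^5 + 22.0728*w^4 + 9.7167*w^3 + 23.3865*w^2 + 0.9183*w + 5.4264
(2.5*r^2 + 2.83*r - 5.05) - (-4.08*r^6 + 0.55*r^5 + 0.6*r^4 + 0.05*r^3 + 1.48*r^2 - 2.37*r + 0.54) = 4.08*r^6 - 0.55*r^5 - 0.6*r^4 - 0.05*r^3 + 1.02*r^2 + 5.2*r - 5.59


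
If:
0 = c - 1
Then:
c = 1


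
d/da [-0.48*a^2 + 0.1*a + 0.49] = 0.1 - 0.96*a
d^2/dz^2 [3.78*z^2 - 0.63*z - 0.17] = 7.56000000000000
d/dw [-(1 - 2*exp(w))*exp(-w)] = exp(-w)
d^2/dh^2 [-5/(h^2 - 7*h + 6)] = 10*(h^2 - 7*h - (2*h - 7)^2 + 6)/(h^2 - 7*h + 6)^3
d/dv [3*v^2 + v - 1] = 6*v + 1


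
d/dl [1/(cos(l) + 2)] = sin(l)/(cos(l) + 2)^2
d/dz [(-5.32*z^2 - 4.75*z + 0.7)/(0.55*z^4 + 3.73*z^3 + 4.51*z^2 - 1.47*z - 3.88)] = (5.852*z^5 + 27.6811*z^4 + 33.895*z^3 + 21.4099*z^2 + 34.9692*z + 19.459)/(0.3025*z^8 + 4.103*z^7 + 18.8739*z^6 + 32.0276*z^5 + 5.1059*z^4 - 42.2042*z^3 - 32.8367*z^2 + 11.4072*z + 15.0544)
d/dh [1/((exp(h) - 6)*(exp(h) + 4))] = 2*(1 - exp(h))*exp(h)/(exp(4*h) - 4*exp(3*h) - 44*exp(2*h) + 96*exp(h) + 576)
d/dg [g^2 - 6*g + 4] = 2*g - 6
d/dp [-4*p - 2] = -4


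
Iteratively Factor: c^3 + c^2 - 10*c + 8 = (c + 4)*(c^2 - 3*c + 2) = (c - 2)*(c + 4)*(c - 1)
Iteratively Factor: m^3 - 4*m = (m + 2)*(m^2 - 2*m) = (m - 2)*(m + 2)*(m)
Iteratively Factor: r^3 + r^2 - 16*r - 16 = (r + 1)*(r^2 - 16) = (r - 4)*(r + 1)*(r + 4)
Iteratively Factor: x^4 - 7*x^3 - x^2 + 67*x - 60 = (x - 5)*(x^3 - 2*x^2 - 11*x + 12) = (x - 5)*(x + 3)*(x^2 - 5*x + 4) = (x - 5)*(x - 4)*(x + 3)*(x - 1)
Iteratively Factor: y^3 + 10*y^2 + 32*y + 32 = (y + 4)*(y^2 + 6*y + 8) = (y + 2)*(y + 4)*(y + 4)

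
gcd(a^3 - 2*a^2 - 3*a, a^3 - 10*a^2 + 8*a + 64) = 1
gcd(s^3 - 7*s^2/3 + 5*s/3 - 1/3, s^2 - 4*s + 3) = s - 1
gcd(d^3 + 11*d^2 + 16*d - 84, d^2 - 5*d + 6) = d - 2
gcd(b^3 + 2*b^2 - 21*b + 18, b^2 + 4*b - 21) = b - 3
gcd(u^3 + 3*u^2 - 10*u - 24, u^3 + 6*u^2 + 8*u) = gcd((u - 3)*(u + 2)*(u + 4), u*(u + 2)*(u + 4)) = u^2 + 6*u + 8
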